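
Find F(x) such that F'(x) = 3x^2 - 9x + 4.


Reverse power rule on each term:
  ∫ 3x^2 dx = x^3
  ∫ -9x dx = -(9/2)x^2
  ∫ 4 dx = 4x
F(x) = x^3 - (9/2)x^2 + 4x + C


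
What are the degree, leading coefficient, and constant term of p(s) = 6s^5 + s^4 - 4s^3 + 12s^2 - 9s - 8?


Highest power of s is 5, with coefficient 6. Constant term is -8.
Degree = 5, leading coefficient = 6, constant term = -8


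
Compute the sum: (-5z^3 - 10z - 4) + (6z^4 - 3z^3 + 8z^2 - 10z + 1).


Align terms by degree and add:
  -5z^3 - 10z - 4
+ 6z^4 - 3z^3 + 8z^2 - 10z + 1
= 6z^4 - 8z^3 + 8z^2 - 20z - 3


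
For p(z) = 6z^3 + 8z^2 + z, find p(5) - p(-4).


p(5) = 955
p(-4) = -260
p(5) - p(-4) = 955 + 260 = 1215


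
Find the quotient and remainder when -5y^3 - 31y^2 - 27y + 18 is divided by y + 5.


(-5y^3 - 31y^2 - 27y + 18) / (y + 5)
Step 1: -5y^2 * (y + 5) = -5y^3 - 25y^2; subtract.
Step 2: -6y * (y + 5) = -6y^2 - 30y; subtract.
Step 3: 3 * (y + 5) = 3y + 15; subtract.
Quotient: -5y^2 - 6y + 3, Remainder: 3


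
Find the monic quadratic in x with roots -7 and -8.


p(x) = (x + 7)(x + 8)
Expand: x^2 + 15x + 56


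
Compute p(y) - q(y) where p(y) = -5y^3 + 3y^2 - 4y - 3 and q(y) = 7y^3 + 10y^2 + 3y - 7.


Distribute the minus sign:
  (-5y^3 + 3y^2 - 4y - 3)
- (7y^3 + 10y^2 + 3y - 7)
Negate second polynomial: -7y^3 - 10y^2 - 3y + 7
Add: -12y^3 - 7y^2 - 7y + 4


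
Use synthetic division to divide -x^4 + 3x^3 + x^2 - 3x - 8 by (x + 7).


Synthetic division with c = -7. Coefficients: -1, 3, 1, -3, -8
Bring down -1.
  -1 * -7 = 7; 7 + 3 = 10
  10 * -7 = -70; -70 + 1 = -69
  -69 * -7 = 483; 483 - 3 = 480
  480 * -7 = -3360; -3360 - 8 = -3368
Quotient: -x^3 + 10x^2 - 69x + 480, Remainder: -3368


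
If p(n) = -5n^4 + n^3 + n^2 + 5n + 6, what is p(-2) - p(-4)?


p(-2) = -88
p(-4) = -1342
p(-2) - p(-4) = -88 + 1342 = 1254


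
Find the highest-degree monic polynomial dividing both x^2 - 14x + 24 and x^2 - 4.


Factor each:
  x^2 - 14x + 24 = (x - 2)(x - 12)
  x^2 - 4 = (x - 2)(x + 2)
Common monic factor: x - 2


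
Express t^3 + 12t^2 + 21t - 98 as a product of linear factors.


Try integer roots (divisors of -98). t=-7: p(-7)=0.
Divide out (t + 7): quotient is t^2 + 5t - 14.
Factor the quadratic: (t - 2)(t + 7)
Result: (t + 7)(t - 2)(t + 7)


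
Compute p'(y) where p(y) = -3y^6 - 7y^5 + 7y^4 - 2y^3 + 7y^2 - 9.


Apply the power rule term by term:
  d/dy(-3y^6) = -18y^5
  d/dy(-7y^5) = -35y^4
  d/dy(7y^4) = 28y^3
  d/dy(-2y^3) = -6y^2
  d/dy(7y^2) = 14y
  d/dy(-9) = 0
p'(y) = -18y^5 - 35y^4 + 28y^3 - 6y^2 + 14y


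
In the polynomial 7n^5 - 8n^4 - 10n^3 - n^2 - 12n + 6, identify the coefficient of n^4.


Read off the coefficient of n^4: -8


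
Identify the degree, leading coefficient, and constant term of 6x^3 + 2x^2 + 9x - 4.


Highest power of x is 3, with coefficient 6. Constant term is -4.
Degree = 3, leading coefficient = 6, constant term = -4


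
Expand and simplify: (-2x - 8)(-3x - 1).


Distribute each term of the first polynomial:
  (-2x)(-3x - 1) = 6x^2 + 2x
  (-8)(-3x - 1) = 24x + 8
Sum: 6x^2 + 26x + 8


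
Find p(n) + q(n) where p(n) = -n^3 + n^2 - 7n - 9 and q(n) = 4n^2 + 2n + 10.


Align terms by degree and add:
  -n^3 + n^2 - 7n - 9
+ 4n^2 + 2n + 10
= -n^3 + 5n^2 - 5n + 1


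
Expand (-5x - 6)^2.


Expand (-5x - 6)^2 by repeated multiplication:
= 25x^2 + 60x + 36


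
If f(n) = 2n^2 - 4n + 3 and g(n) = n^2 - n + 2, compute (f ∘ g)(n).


Substitute g(n) into f:
f(g(n)) = 2*(n^2 - n + 2)^2 + (-4)*(n^2 - n + 2) + 3
(n^2 - n + 2)^2 = n^4 - 2n^3 + 5n^2 - 4n + 4
Expand and combine: 2n^4 - 4n^3 + 6n^2 - 4n + 3


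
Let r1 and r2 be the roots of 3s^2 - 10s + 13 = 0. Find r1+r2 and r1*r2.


For as^2+bs+c=0: sum = -b/a, product = c/a.
a=3, b=-10, c=13
Sum = -(-10)/3 = 10/3
Product = (13)/3 = 13/3


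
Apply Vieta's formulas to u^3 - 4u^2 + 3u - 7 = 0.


Monic cubic u^3+bu^2+cu+d=0: sum=-b, pairwise sum=c, product=-d.
b=-4, c=3, d=-7
r1+r2+r3 = 4
r1r2+r1r3+r2r3 = 3
r1r2r3 = 7


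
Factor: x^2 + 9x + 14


Roots satisfy r1 + r2 = -b/a = -9 and r1*r2 = c/a = 14.
So r1 = -7, r2 = -2.
x^2 + 9x + 14 = (x - r1)(x - r2) = (x + 7)(x + 2)


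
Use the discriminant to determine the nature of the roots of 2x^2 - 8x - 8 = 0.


D = b^2 - 4ac = (-8)^2 - 4(2)(-8) = 64 + 64 = 128
Since D > 0: two distinct irrational roots


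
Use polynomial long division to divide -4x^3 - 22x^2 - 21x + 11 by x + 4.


(-4x^3 - 22x^2 - 21x + 11) / (x + 4)
Step 1: -4x^2 * (x + 4) = -4x^3 - 16x^2; subtract.
Step 2: -6x * (x + 4) = -6x^2 - 24x; subtract.
Step 3: 3 * (x + 4) = 3x + 12; subtract.
Quotient: -4x^2 - 6x + 3, Remainder: -1


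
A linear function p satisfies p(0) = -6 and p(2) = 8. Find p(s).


p(s) = ms + b. Using p(0)=-6, p(2)=8:
m = (-6 - 8)/(0 - 2) = -14/-2 = 7
b = -6 - m*(0) = -6 = -6
p(s) = 7s - 6


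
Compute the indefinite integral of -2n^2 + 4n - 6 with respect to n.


Reverse power rule on each term:
  ∫ -2n^2 dn = -(2/3)n^3
  ∫ 4n dn = 2n^2
  ∫ -6 dn = -6n
F(n) = -(2/3)n^3 + 2n^2 - 6n + C


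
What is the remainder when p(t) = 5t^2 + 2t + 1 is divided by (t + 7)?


By the Remainder Theorem, the remainder equals p(-7):
  5*(-7)^2 = 245
  2*(-7)^1 = -14
  constant: 1
Sum: 245 - 14 + 1 = 232


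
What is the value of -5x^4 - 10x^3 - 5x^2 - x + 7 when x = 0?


Using direct substitution:
  -5 * (0)^4 = 0
  -10 * (0)^3 = 0
  -5 * (0)^2 = 0
  -1 * (0)^1 = 0
  constant: 7
Sum = 0 + 0 + 0 + 0 + 7 = 7


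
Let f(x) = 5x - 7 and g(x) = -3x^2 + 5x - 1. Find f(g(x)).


Substitute g(x) into f:
f(g(x)) = 5*(-3x^2 + 5x - 1) + (-7)
Expand and combine: -15x^2 + 25x - 12


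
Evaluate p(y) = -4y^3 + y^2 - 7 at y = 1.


Using direct substitution:
  -4 * (1)^3 = -4
  1 * (1)^2 = 1
  0 * (1)^1 = 0
  constant: -7
Sum = -4 + 1 + 0 - 7 = -10


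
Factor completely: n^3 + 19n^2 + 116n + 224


Try integer roots (divisors of 224). n=-4: p(-4)=0.
Divide out (n + 4): quotient is n^2 + 15n + 56.
Factor the quadratic: (n + 8)(n + 7)
Result: (n + 4)(n + 8)(n + 7)


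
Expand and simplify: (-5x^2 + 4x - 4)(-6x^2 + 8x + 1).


Distribute each term of the first polynomial:
  (-5x^2)(-6x^2 + 8x + 1) = 30x^4 - 40x^3 - 5x^2
  (4x)(-6x^2 + 8x + 1) = -24x^3 + 32x^2 + 4x
  (-4)(-6x^2 + 8x + 1) = 24x^2 - 32x - 4
Sum: 30x^4 - 64x^3 + 51x^2 - 28x - 4


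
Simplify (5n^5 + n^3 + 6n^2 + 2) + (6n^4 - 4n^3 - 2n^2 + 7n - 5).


Align terms by degree and add:
  5n^5 + n^3 + 6n^2 + 2
+ 6n^4 - 4n^3 - 2n^2 + 7n - 5
= 5n^5 + 6n^4 - 3n^3 + 4n^2 + 7n - 3


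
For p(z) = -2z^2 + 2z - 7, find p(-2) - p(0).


p(-2) = -19
p(0) = -7
p(-2) - p(0) = -19 + 7 = -12


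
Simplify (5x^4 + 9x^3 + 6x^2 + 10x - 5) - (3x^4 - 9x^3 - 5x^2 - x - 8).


Distribute the minus sign:
  (5x^4 + 9x^3 + 6x^2 + 10x - 5)
- (3x^4 - 9x^3 - 5x^2 - x - 8)
Negate second polynomial: -3x^4 + 9x^3 + 5x^2 + x + 8
Add: 2x^4 + 18x^3 + 11x^2 + 11x + 3


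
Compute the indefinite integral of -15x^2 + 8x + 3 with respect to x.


Reverse power rule on each term:
  ∫ -15x^2 dx = -5x^3
  ∫ 8x dx = 4x^2
  ∫ 3 dx = 3x
F(x) = -5x^3 + 4x^2 + 3x + C


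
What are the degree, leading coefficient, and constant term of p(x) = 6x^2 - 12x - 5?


Highest power of x is 2, with coefficient 6. Constant term is -5.
Degree = 2, leading coefficient = 6, constant term = -5


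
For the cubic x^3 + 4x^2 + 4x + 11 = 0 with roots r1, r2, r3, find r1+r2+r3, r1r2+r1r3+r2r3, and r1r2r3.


Monic cubic x^3+bx^2+cx+d=0: sum=-b, pairwise sum=c, product=-d.
b=4, c=4, d=11
r1+r2+r3 = -4
r1r2+r1r3+r2r3 = 4
r1r2r3 = -11


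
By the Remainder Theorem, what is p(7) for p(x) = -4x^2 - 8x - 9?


By the Remainder Theorem, the remainder equals p(7):
  -4*(7)^2 = -196
  -8*(7)^1 = -56
  constant: -9
Sum: -196 - 56 - 9 = -261


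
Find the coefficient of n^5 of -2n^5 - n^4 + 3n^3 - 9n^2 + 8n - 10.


Read off the coefficient of n^5: -2


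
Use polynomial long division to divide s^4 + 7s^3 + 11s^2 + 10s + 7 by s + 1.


(s^4 + 7s^3 + 11s^2 + 10s + 7) / (s + 1)
Step 1: s^3 * (s + 1) = s^4 + s^3; subtract.
Step 2: 6s^2 * (s + 1) = 6s^3 + 6s^2; subtract.
Step 3: 5s * (s + 1) = 5s^2 + 5s; subtract.
Step 4: 5 * (s + 1) = 5s + 5; subtract.
Quotient: s^3 + 6s^2 + 5s + 5, Remainder: 2


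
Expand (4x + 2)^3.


Expand (4x + 2)^3 by repeated multiplication:
  (4x + 2)^2 = 16x^2 + 16x + 4
= 64x^3 + 96x^2 + 48x + 8


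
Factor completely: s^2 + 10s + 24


Roots satisfy r1 + r2 = -b/a = -10 and r1*r2 = c/a = 24.
So r1 = -4, r2 = -6.
s^2 + 10s + 24 = (s - r1)(s - r2) = (s + 4)(s + 6)


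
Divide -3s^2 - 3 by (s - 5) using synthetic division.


Synthetic division with c = 5. Coefficients: -3, 0, -3
Bring down -3.
  -3 * 5 = -15; -15 + 0 = -15
  -15 * 5 = -75; -75 - 3 = -78
Quotient: -3s - 15, Remainder: -78


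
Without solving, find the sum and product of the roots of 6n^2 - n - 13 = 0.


For an^2+bn+c=0: sum = -b/a, product = c/a.
a=6, b=-1, c=-13
Sum = -(-1)/6 = 1/6
Product = (-13)/6 = -13/6


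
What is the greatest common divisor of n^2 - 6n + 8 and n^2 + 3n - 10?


Factor each:
  n^2 - 6n + 8 = (n - 2)(n - 4)
  n^2 + 3n - 10 = (n - 2)(n + 5)
Common monic factor: n - 2


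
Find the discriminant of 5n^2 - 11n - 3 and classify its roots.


D = b^2 - 4ac = (-11)^2 - 4(5)(-3) = 121 + 60 = 181
Since D > 0: two distinct irrational roots


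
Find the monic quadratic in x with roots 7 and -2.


p(x) = (x - 7)(x + 2)
Expand: x^2 - 5x - 14


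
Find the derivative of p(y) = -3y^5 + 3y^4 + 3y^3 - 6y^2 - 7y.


Apply the power rule term by term:
  d/dy(-3y^5) = -15y^4
  d/dy(3y^4) = 12y^3
  d/dy(3y^3) = 9y^2
  d/dy(-6y^2) = -12y
  d/dy(-7y) = -7
p'(y) = -15y^4 + 12y^3 + 9y^2 - 12y - 7


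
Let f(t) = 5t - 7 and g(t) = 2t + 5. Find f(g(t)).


Substitute g(t) into f:
f(g(t)) = 5*(2t + 5) + (-7)
Expand and combine: 10t + 18


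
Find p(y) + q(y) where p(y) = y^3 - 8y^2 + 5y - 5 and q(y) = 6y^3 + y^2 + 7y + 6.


Align terms by degree and add:
  y^3 - 8y^2 + 5y - 5
+ 6y^3 + y^2 + 7y + 6
= 7y^3 - 7y^2 + 12y + 1


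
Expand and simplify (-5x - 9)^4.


Expand (-5x - 9)^4 by repeated multiplication:
  (-5x - 9)^2 = 25x^2 + 90x + 81
  (-5x - 9)^3 = -125x^3 - 675x^2 - 1215x - 729
= 625x^4 + 4500x^3 + 12150x^2 + 14580x + 6561


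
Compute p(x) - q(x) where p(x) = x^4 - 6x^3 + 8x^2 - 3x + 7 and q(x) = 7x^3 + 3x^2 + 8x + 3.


Distribute the minus sign:
  (x^4 - 6x^3 + 8x^2 - 3x + 7)
- (7x^3 + 3x^2 + 8x + 3)
Negate second polynomial: -7x^3 - 3x^2 - 8x - 3
Add: x^4 - 13x^3 + 5x^2 - 11x + 4


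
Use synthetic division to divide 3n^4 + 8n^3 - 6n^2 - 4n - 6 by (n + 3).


Synthetic division with c = -3. Coefficients: 3, 8, -6, -4, -6
Bring down 3.
  3 * -3 = -9; -9 + 8 = -1
  -1 * -3 = 3; 3 - 6 = -3
  -3 * -3 = 9; 9 - 4 = 5
  5 * -3 = -15; -15 - 6 = -21
Quotient: 3n^3 - n^2 - 3n + 5, Remainder: -21


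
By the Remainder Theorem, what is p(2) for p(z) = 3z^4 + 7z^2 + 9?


By the Remainder Theorem, the remainder equals p(2):
  3*(2)^4 = 48
  0*(2)^3 = 0
  7*(2)^2 = 28
  0*(2)^1 = 0
  constant: 9
Sum: 48 + 0 + 28 + 0 + 9 = 85


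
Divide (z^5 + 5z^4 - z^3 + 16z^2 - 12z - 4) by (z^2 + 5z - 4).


(z^5 + 5z^4 - z^3 + 16z^2 - 12z - 4) / (z^2 + 5z - 4)
Step 1: z^3 * (z^2 + 5z - 4) = z^5 + 5z^4 - 4z^3; subtract.
Step 2: 0 * (z^2 + 5z - 4) = 0; subtract.
Step 3: 3z * (z^2 + 5z - 4) = 3z^3 + 15z^2 - 12z; subtract.
Step 4: 1 * (z^2 + 5z - 4) = z^2 + 5z - 4; subtract.
Quotient: z^3 + 3z + 1, Remainder: -5z


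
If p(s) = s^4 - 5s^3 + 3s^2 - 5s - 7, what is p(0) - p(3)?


p(0) = -7
p(3) = -49
p(0) - p(3) = -7 + 49 = 42


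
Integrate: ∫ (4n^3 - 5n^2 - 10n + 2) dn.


Reverse power rule on each term:
  ∫ 4n^3 dn = n^4
  ∫ -5n^2 dn = -(5/3)n^3
  ∫ -10n dn = -5n^2
  ∫ 2 dn = 2n
F(n) = n^4 - (5/3)n^3 - 5n^2 + 2n + C


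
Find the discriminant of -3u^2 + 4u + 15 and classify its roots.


D = b^2 - 4ac = (4)^2 - 4(-3)(15) = 16 + 180 = 196
Since D > 0: two distinct rational roots


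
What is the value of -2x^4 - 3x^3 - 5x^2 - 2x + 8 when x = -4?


Using direct substitution:
  -2 * (-4)^4 = -512
  -3 * (-4)^3 = 192
  -5 * (-4)^2 = -80
  -2 * (-4)^1 = 8
  constant: 8
Sum = -512 + 192 - 80 + 8 + 8 = -384


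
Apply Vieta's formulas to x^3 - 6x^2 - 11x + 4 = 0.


Monic cubic x^3+bx^2+cx+d=0: sum=-b, pairwise sum=c, product=-d.
b=-6, c=-11, d=4
r1+r2+r3 = 6
r1r2+r1r3+r2r3 = -11
r1r2r3 = -4


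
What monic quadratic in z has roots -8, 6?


p(z) = (z + 8)(z - 6)
Expand: z^2 + 2z - 48


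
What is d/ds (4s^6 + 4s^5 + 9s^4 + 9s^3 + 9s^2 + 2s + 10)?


Apply the power rule term by term:
  d/ds(4s^6) = 24s^5
  d/ds(4s^5) = 20s^4
  d/ds(9s^4) = 36s^3
  d/ds(9s^3) = 27s^2
  d/ds(9s^2) = 18s
  d/ds(2s) = 2
  d/ds(10) = 0
p'(s) = 24s^5 + 20s^4 + 36s^3 + 27s^2 + 18s + 2


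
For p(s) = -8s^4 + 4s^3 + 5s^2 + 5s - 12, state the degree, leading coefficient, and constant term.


Highest power of s is 4, with coefficient -8. Constant term is -12.
Degree = 4, leading coefficient = -8, constant term = -12


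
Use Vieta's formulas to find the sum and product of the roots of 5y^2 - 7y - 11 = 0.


For ay^2+by+c=0: sum = -b/a, product = c/a.
a=5, b=-7, c=-11
Sum = -(-7)/5 = 7/5
Product = (-11)/5 = -11/5


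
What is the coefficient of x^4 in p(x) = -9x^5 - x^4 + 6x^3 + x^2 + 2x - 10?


Read off the coefficient of x^4: -1


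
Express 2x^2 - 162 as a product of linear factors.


Roots satisfy r1 + r2 = -b/a = 0 and r1*r2 = c/a = -81.
So r1 = -9, r2 = 9.
2x^2 - 162 = 2(x - r1)(x - r2) = 2(x + 9)(x - 9)


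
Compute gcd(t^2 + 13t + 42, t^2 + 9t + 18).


Factor each:
  t^2 + 13t + 42 = (t + 6)(t + 7)
  t^2 + 9t + 18 = (t + 6)(t + 3)
Common monic factor: t + 6


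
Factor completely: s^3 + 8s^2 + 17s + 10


Try integer roots (divisors of 10). s=-2: p(-2)=0.
Divide out (s + 2): quotient is s^2 + 6s + 5.
Factor the quadratic: (s + 1)(s + 5)
Result: (s + 2)(s + 1)(s + 5)


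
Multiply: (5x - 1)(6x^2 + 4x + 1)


Distribute each term of the first polynomial:
  (5x)(6x^2 + 4x + 1) = 30x^3 + 20x^2 + 5x
  (-1)(6x^2 + 4x + 1) = -6x^2 - 4x - 1
Sum: 30x^3 + 14x^2 + x - 1


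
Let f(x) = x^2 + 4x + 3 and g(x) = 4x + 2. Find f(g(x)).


Substitute g(x) into f:
f(g(x)) = 1*(4x + 2)^2 + 4*(4x + 2) + 3
(4x + 2)^2 = 16x^2 + 16x + 4
Expand and combine: 16x^2 + 32x + 15


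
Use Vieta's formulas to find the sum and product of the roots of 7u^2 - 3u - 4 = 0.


For au^2+bu+c=0: sum = -b/a, product = c/a.
a=7, b=-3, c=-4
Sum = -(-3)/7 = 3/7
Product = (-4)/7 = -4/7


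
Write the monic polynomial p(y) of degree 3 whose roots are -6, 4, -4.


p(y) = (y + 6)(y - 4)(y + 4)
Expand: y^3 + 6y^2 - 16y - 96


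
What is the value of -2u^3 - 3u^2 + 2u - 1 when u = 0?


Using direct substitution:
  -2 * (0)^3 = 0
  -3 * (0)^2 = 0
  2 * (0)^1 = 0
  constant: -1
Sum = 0 + 0 + 0 - 1 = -1


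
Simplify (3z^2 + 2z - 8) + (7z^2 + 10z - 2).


Align terms by degree and add:
  3z^2 + 2z - 8
+ 7z^2 + 10z - 2
= 10z^2 + 12z - 10


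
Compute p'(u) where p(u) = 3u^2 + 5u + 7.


Apply the power rule term by term:
  d/du(3u^2) = 6u
  d/du(5u) = 5
  d/du(7) = 0
p'(u) = 6u + 5


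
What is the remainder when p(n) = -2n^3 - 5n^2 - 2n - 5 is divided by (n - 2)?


By the Remainder Theorem, the remainder equals p(2):
  -2*(2)^3 = -16
  -5*(2)^2 = -20
  -2*(2)^1 = -4
  constant: -5
Sum: -16 - 20 - 4 - 5 = -45


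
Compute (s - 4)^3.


Expand (s - 4)^3 by repeated multiplication:
  (s - 4)^2 = s^2 - 8s + 16
= s^3 - 12s^2 + 48s - 64


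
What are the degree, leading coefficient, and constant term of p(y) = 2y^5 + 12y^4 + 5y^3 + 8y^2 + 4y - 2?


Highest power of y is 5, with coefficient 2. Constant term is -2.
Degree = 5, leading coefficient = 2, constant term = -2


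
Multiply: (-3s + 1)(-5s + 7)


Distribute each term of the first polynomial:
  (-3s)(-5s + 7) = 15s^2 - 21s
  (1)(-5s + 7) = -5s + 7
Sum: 15s^2 - 26s + 7


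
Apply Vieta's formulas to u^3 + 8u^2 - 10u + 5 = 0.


Monic cubic u^3+bu^2+cu+d=0: sum=-b, pairwise sum=c, product=-d.
b=8, c=-10, d=5
r1+r2+r3 = -8
r1r2+r1r3+r2r3 = -10
r1r2r3 = -5


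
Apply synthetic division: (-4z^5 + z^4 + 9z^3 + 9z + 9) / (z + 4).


Synthetic division with c = -4. Coefficients: -4, 1, 9, 0, 9, 9
Bring down -4.
  -4 * -4 = 16; 16 + 1 = 17
  17 * -4 = -68; -68 + 9 = -59
  -59 * -4 = 236; 236 + 0 = 236
  236 * -4 = -944; -944 + 9 = -935
  -935 * -4 = 3740; 3740 + 9 = 3749
Quotient: -4z^4 + 17z^3 - 59z^2 + 236z - 935, Remainder: 3749


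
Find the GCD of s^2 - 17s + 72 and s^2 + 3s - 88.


Factor each:
  s^2 - 17s + 72 = (s - 8)(s - 9)
  s^2 + 3s - 88 = (s - 8)(s + 11)
Common monic factor: s - 8


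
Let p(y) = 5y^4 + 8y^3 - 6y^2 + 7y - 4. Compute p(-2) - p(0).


p(-2) = -26
p(0) = -4
p(-2) - p(0) = -26 + 4 = -22


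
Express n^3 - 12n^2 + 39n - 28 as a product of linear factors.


Try integer roots (divisors of -28). n=1: p(1)=0.
Divide out (n - 1): quotient is n^2 - 11n + 28.
Factor the quadratic: (n - 4)(n - 7)
Result: (n - 1)(n - 4)(n - 7)


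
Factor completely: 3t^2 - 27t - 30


Roots satisfy r1 + r2 = -b/a = 9 and r1*r2 = c/a = -10.
So r1 = 10, r2 = -1.
3t^2 - 27t - 30 = 3(t - r1)(t - r2) = 3(t - 10)(t + 1)


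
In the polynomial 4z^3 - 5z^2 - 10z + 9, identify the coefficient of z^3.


Read off the coefficient of z^3: 4


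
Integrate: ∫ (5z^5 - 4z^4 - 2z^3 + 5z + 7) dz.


Reverse power rule on each term:
  ∫ 5z^5 dz = (5/6)z^6
  ∫ -4z^4 dz = -(4/5)z^5
  ∫ -2z^3 dz = -(1/2)z^4
  ∫ 5z dz = (5/2)z^2
  ∫ 7 dz = 7z
F(z) = (5/6)z^6 - (4/5)z^5 - (1/2)z^4 + (5/2)z^2 + 7z + C


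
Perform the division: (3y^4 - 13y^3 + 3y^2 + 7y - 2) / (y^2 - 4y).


(3y^4 - 13y^3 + 3y^2 + 7y - 2) / (y^2 - 4y)
Step 1: 3y^2 * (y^2 - 4y) = 3y^4 - 12y^3; subtract.
Step 2: -y * (y^2 - 4y) = -y^3 + 4y^2; subtract.
Step 3: -1 * (y^2 - 4y) = -y^2 + 4y; subtract.
Quotient: 3y^2 - y - 1, Remainder: 3y - 2


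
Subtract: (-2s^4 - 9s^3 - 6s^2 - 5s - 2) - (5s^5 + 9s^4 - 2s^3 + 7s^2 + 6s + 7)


Distribute the minus sign:
  (-2s^4 - 9s^3 - 6s^2 - 5s - 2)
- (5s^5 + 9s^4 - 2s^3 + 7s^2 + 6s + 7)
Negate second polynomial: -5s^5 - 9s^4 + 2s^3 - 7s^2 - 6s - 7
Add: -5s^5 - 11s^4 - 7s^3 - 13s^2 - 11s - 9


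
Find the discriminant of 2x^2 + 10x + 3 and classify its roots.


D = b^2 - 4ac = (10)^2 - 4(2)(3) = 100 - 24 = 76
Since D > 0: two distinct irrational roots


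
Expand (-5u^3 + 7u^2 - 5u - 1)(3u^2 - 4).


Distribute each term of the first polynomial:
  (-5u^3)(3u^2 - 4) = -15u^5 + 20u^3
  (7u^2)(3u^2 - 4) = 21u^4 - 28u^2
  (-5u)(3u^2 - 4) = -15u^3 + 20u
  (-1)(3u^2 - 4) = -3u^2 + 4
Sum: -15u^5 + 21u^4 + 5u^3 - 31u^2 + 20u + 4


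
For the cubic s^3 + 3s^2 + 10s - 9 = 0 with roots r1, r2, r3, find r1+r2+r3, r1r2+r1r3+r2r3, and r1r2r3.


Monic cubic s^3+bs^2+cs+d=0: sum=-b, pairwise sum=c, product=-d.
b=3, c=10, d=-9
r1+r2+r3 = -3
r1r2+r1r3+r2r3 = 10
r1r2r3 = 9


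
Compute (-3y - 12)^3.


Expand (-3y - 12)^3 by repeated multiplication:
  (-3y - 12)^2 = 9y^2 + 72y + 144
= -27y^3 - 324y^2 - 1296y - 1728


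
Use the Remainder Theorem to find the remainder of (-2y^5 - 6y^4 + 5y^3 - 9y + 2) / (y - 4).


By the Remainder Theorem, the remainder equals p(4):
  -2*(4)^5 = -2048
  -6*(4)^4 = -1536
  5*(4)^3 = 320
  0*(4)^2 = 0
  -9*(4)^1 = -36
  constant: 2
Sum: -2048 - 1536 + 320 + 0 - 36 + 2 = -3298


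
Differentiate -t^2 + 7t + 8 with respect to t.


Apply the power rule term by term:
  d/dt(-t^2) = -2t
  d/dt(7t) = 7
  d/dt(8) = 0
p'(t) = -2t + 7


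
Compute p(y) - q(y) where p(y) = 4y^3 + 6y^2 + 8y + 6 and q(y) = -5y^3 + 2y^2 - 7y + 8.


Distribute the minus sign:
  (4y^3 + 6y^2 + 8y + 6)
- (-5y^3 + 2y^2 - 7y + 8)
Negate second polynomial: 5y^3 - 2y^2 + 7y - 8
Add: 9y^3 + 4y^2 + 15y - 2


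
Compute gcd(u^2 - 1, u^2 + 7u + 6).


Factor each:
  u^2 - 1 = (u + 1)(u - 1)
  u^2 + 7u + 6 = (u + 1)(u + 6)
Common monic factor: u + 1


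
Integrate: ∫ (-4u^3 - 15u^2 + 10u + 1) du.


Reverse power rule on each term:
  ∫ -4u^3 du = -u^4
  ∫ -15u^2 du = -5u^3
  ∫ 10u du = 5u^2
  ∫ 1 du = u
F(u) = -u^4 - 5u^3 + 5u^2 + u + C


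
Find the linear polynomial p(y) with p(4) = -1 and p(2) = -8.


p(y) = my + b. Using p(4)=-1, p(2)=-8:
m = (-1 + 8)/(4 - 2) = 7/2 = 7/2
b = -1 - m*(4) = -1 - 14 = -15
p(y) = (7/2)y - 15


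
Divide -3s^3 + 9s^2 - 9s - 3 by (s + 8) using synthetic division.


Synthetic division with c = -8. Coefficients: -3, 9, -9, -3
Bring down -3.
  -3 * -8 = 24; 24 + 9 = 33
  33 * -8 = -264; -264 - 9 = -273
  -273 * -8 = 2184; 2184 - 3 = 2181
Quotient: -3s^2 + 33s - 273, Remainder: 2181


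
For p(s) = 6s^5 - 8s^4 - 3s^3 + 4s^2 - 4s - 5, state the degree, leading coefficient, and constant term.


Highest power of s is 5, with coefficient 6. Constant term is -5.
Degree = 5, leading coefficient = 6, constant term = -5


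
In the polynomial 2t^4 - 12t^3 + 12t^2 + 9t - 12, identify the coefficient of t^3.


Read off the coefficient of t^3: -12


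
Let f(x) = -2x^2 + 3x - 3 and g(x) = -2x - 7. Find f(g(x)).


Substitute g(x) into f:
f(g(x)) = -2*(-2x - 7)^2 + 3*(-2x - 7) + (-3)
(-2x - 7)^2 = 4x^2 + 28x + 49
Expand and combine: -8x^2 - 62x - 122


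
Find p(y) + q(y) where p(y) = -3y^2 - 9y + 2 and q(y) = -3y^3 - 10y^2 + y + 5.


Align terms by degree and add:
  -3y^2 - 9y + 2
  -3y^3 - 10y^2 + y + 5
= -3y^3 - 13y^2 - 8y + 7


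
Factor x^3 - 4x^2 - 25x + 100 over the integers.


Try integer roots (divisors of 100). x=4: p(4)=0.
Divide out (x - 4): quotient is x^2 - 25.
Factor the quadratic: (x + 5)(x - 5)
Result: (x - 4)(x + 5)(x - 5)


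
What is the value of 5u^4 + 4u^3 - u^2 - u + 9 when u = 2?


Using direct substitution:
  5 * (2)^4 = 80
  4 * (2)^3 = 32
  -1 * (2)^2 = -4
  -1 * (2)^1 = -2
  constant: 9
Sum = 80 + 32 - 4 - 2 + 9 = 115


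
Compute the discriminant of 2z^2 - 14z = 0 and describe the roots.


D = b^2 - 4ac = (-14)^2 - 4(2)(0) = 196 = 196
Since D > 0: two distinct rational roots


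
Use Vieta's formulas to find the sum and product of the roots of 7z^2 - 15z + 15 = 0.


For az^2+bz+c=0: sum = -b/a, product = c/a.
a=7, b=-15, c=15
Sum = -(-15)/7 = 15/7
Product = (15)/7 = 15/7


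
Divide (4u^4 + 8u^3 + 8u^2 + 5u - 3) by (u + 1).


(4u^4 + 8u^3 + 8u^2 + 5u - 3) / (u + 1)
Step 1: 4u^3 * (u + 1) = 4u^4 + 4u^3; subtract.
Step 2: 4u^2 * (u + 1) = 4u^3 + 4u^2; subtract.
Step 3: 4u * (u + 1) = 4u^2 + 4u; subtract.
Step 4: 1 * (u + 1) = u + 1; subtract.
Quotient: 4u^3 + 4u^2 + 4u + 1, Remainder: -4


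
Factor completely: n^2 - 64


Roots satisfy r1 + r2 = -b/a = 0 and r1*r2 = c/a = -64.
So r1 = 8, r2 = -8.
n^2 - 64 = (n - r1)(n - r2) = (n - 8)(n + 8)


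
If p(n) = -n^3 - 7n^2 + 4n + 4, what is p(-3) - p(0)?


p(-3) = -44
p(0) = 4
p(-3) - p(0) = -44 - 4 = -48


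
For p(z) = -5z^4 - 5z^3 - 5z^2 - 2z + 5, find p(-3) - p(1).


p(-3) = -304
p(1) = -12
p(-3) - p(1) = -304 + 12 = -292


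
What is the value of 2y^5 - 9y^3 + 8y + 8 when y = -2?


Using direct substitution:
  2 * (-2)^5 = -64
  0 * (-2)^4 = 0
  -9 * (-2)^3 = 72
  0 * (-2)^2 = 0
  8 * (-2)^1 = -16
  constant: 8
Sum = -64 + 0 + 72 + 0 - 16 + 8 = 0


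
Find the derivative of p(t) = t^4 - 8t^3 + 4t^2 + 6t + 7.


Apply the power rule term by term:
  d/dt(t^4) = 4t^3
  d/dt(-8t^3) = -24t^2
  d/dt(4t^2) = 8t
  d/dt(6t) = 6
  d/dt(7) = 0
p'(t) = 4t^3 - 24t^2 + 8t + 6


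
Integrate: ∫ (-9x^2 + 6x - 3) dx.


Reverse power rule on each term:
  ∫ -9x^2 dx = -3x^3
  ∫ 6x dx = 3x^2
  ∫ -3 dx = -3x
F(x) = -3x^3 + 3x^2 - 3x + C


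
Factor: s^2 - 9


Roots satisfy r1 + r2 = -b/a = 0 and r1*r2 = c/a = -9.
So r1 = -3, r2 = 3.
s^2 - 9 = (s - r1)(s - r2) = (s + 3)(s - 3)


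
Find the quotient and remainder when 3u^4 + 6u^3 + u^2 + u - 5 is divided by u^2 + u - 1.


(3u^4 + 6u^3 + u^2 + u - 5) / (u^2 + u - 1)
Step 1: 3u^2 * (u^2 + u - 1) = 3u^4 + 3u^3 - 3u^2; subtract.
Step 2: 3u * (u^2 + u - 1) = 3u^3 + 3u^2 - 3u; subtract.
Step 3: 1 * (u^2 + u - 1) = u^2 + u - 1; subtract.
Quotient: 3u^2 + 3u + 1, Remainder: 3u - 4


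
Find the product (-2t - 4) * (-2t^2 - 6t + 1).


Distribute each term of the first polynomial:
  (-2t)(-2t^2 - 6t + 1) = 4t^3 + 12t^2 - 2t
  (-4)(-2t^2 - 6t + 1) = 8t^2 + 24t - 4
Sum: 4t^3 + 20t^2 + 22t - 4


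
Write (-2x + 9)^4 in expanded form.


Expand (-2x + 9)^4 by repeated multiplication:
  (-2x + 9)^2 = 4x^2 - 36x + 81
  (-2x + 9)^3 = -8x^3 + 108x^2 - 486x + 729
= 16x^4 - 288x^3 + 1944x^2 - 5832x + 6561


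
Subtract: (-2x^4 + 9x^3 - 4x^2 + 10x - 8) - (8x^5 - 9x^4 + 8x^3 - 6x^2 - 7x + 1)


Distribute the minus sign:
  (-2x^4 + 9x^3 - 4x^2 + 10x - 8)
- (8x^5 - 9x^4 + 8x^3 - 6x^2 - 7x + 1)
Negate second polynomial: -8x^5 + 9x^4 - 8x^3 + 6x^2 + 7x - 1
Add: -8x^5 + 7x^4 + x^3 + 2x^2 + 17x - 9


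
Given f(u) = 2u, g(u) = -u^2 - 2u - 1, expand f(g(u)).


Substitute g(u) into f:
f(g(u)) = 2*(-u^2 - 2u - 1)
Expand and combine: -2u^2 - 4u - 2


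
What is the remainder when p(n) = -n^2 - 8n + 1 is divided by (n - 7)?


By the Remainder Theorem, the remainder equals p(7):
  -1*(7)^2 = -49
  -8*(7)^1 = -56
  constant: 1
Sum: -49 - 56 + 1 = -104


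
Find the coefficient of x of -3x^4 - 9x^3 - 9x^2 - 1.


Read off the coefficient of x: 0


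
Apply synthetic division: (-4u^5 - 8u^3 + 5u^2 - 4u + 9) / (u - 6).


Synthetic division with c = 6. Coefficients: -4, 0, -8, 5, -4, 9
Bring down -4.
  -4 * 6 = -24; -24 + 0 = -24
  -24 * 6 = -144; -144 - 8 = -152
  -152 * 6 = -912; -912 + 5 = -907
  -907 * 6 = -5442; -5442 - 4 = -5446
  -5446 * 6 = -32676; -32676 + 9 = -32667
Quotient: -4u^4 - 24u^3 - 152u^2 - 907u - 5446, Remainder: -32667


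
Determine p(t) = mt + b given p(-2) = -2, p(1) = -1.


p(t) = mt + b. Using p(-2)=-2, p(1)=-1:
m = (-2 + 1)/(-2 - 1) = -1/-3 = 1/3
b = -2 - m*(-2) = -2 + 2/3 = -4/3
p(t) = (1/3)t - (4/3)


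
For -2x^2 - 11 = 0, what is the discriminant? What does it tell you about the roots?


D = b^2 - 4ac = (0)^2 - 4(-2)(-11) = 0 - 88 = -88
Since D < 0: two complex conjugate roots (no real roots)


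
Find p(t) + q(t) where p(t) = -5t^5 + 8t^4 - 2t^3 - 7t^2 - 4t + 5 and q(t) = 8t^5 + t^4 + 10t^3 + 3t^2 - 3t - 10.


Align terms by degree and add:
  -5t^5 + 8t^4 - 2t^3 - 7t^2 - 4t + 5
+ 8t^5 + t^4 + 10t^3 + 3t^2 - 3t - 10
= 3t^5 + 9t^4 + 8t^3 - 4t^2 - 7t - 5


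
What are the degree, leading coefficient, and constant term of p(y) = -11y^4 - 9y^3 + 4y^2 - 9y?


Highest power of y is 4, with coefficient -11. Constant term is 0.
Degree = 4, leading coefficient = -11, constant term = 0


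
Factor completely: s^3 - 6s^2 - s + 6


Try integer roots (divisors of 6). s=1: p(1)=0.
Divide out (s - 1): quotient is s^2 - 5s - 6.
Factor the quadratic: (s + 1)(s - 6)
Result: (s - 1)(s + 1)(s - 6)


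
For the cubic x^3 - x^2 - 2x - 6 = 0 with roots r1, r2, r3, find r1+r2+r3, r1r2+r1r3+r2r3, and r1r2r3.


Monic cubic x^3+bx^2+cx+d=0: sum=-b, pairwise sum=c, product=-d.
b=-1, c=-2, d=-6
r1+r2+r3 = 1
r1r2+r1r3+r2r3 = -2
r1r2r3 = 6


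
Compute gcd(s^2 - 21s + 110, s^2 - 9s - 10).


Factor each:
  s^2 - 21s + 110 = (s - 10)(s - 11)
  s^2 - 9s - 10 = (s - 10)(s + 1)
Common monic factor: s - 10


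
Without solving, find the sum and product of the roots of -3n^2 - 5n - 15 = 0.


For an^2+bn+c=0: sum = -b/a, product = c/a.
a=-3, b=-5, c=-15
Sum = -(-5)/-3 = -5/3
Product = (-15)/-3 = 5


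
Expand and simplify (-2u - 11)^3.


Expand (-2u - 11)^3 by repeated multiplication:
  (-2u - 11)^2 = 4u^2 + 44u + 121
= -8u^3 - 132u^2 - 726u - 1331


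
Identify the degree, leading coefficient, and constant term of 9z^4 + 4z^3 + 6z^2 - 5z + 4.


Highest power of z is 4, with coefficient 9. Constant term is 4.
Degree = 4, leading coefficient = 9, constant term = 4


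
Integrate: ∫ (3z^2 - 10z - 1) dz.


Reverse power rule on each term:
  ∫ 3z^2 dz = z^3
  ∫ -10z dz = -5z^2
  ∫ -1 dz = -z
F(z) = z^3 - 5z^2 - z + C


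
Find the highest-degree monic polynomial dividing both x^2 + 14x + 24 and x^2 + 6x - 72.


Factor each:
  x^2 + 14x + 24 = (x + 12)(x + 2)
  x^2 + 6x - 72 = (x + 12)(x - 6)
Common monic factor: x + 12


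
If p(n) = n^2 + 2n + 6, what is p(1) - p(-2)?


p(1) = 9
p(-2) = 6
p(1) - p(-2) = 9 - 6 = 3


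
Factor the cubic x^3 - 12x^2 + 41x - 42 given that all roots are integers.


Try integer roots (divisors of -42). x=3: p(3)=0.
Divide out (x - 3): quotient is x^2 - 9x + 14.
Factor the quadratic: (x - 7)(x - 2)
Result: (x - 3)(x - 7)(x - 2)


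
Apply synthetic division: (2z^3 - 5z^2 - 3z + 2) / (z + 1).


Synthetic division with c = -1. Coefficients: 2, -5, -3, 2
Bring down 2.
  2 * -1 = -2; -2 - 5 = -7
  -7 * -1 = 7; 7 - 3 = 4
  4 * -1 = -4; -4 + 2 = -2
Quotient: 2z^2 - 7z + 4, Remainder: -2


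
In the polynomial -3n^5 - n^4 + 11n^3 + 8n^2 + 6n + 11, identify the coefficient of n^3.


Read off the coefficient of n^3: 11


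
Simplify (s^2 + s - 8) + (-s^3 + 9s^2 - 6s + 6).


Align terms by degree and add:
  s^2 + s - 8
  -s^3 + 9s^2 - 6s + 6
= -s^3 + 10s^2 - 5s - 2


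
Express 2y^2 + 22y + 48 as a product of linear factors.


Roots satisfy r1 + r2 = -b/a = -11 and r1*r2 = c/a = 24.
So r1 = -8, r2 = -3.
2y^2 + 22y + 48 = 2(y - r1)(y - r2) = 2(y + 8)(y + 3)


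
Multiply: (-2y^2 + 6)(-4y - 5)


Distribute each term of the first polynomial:
  (-2y^2)(-4y - 5) = 8y^3 + 10y^2
  (6)(-4y - 5) = -24y - 30
Sum: 8y^3 + 10y^2 - 24y - 30


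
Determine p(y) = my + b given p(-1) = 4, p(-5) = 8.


p(y) = my + b. Using p(-1)=4, p(-5)=8:
m = (4 - 8)/(-1 + 5) = -4/4 = -1
b = 4 - m*(-1) = 4 - 1 = 3
p(y) = -y + 3


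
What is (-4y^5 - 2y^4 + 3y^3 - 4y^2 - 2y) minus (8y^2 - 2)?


Distribute the minus sign:
  (-4y^5 - 2y^4 + 3y^3 - 4y^2 - 2y)
- (8y^2 - 2)
Negate second polynomial: -8y^2 + 2
Add: -4y^5 - 2y^4 + 3y^3 - 12y^2 - 2y + 2


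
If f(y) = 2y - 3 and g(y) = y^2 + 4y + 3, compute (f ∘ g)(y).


Substitute g(y) into f:
f(g(y)) = 2*(y^2 + 4y + 3) + (-3)
Expand and combine: 2y^2 + 8y + 3


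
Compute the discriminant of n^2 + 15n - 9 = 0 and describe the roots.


D = b^2 - 4ac = (15)^2 - 4(1)(-9) = 225 + 36 = 261
Since D > 0: two distinct irrational roots


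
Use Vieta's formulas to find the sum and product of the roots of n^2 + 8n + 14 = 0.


For an^2+bn+c=0: sum = -b/a, product = c/a.
a=1, b=8, c=14
Sum = -(8)/1 = -8
Product = (14)/1 = 14


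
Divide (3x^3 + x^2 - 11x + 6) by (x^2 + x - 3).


(3x^3 + x^2 - 11x + 6) / (x^2 + x - 3)
Step 1: 3x * (x^2 + x - 3) = 3x^3 + 3x^2 - 9x; subtract.
Step 2: -2 * (x^2 + x - 3) = -2x^2 - 2x + 6; subtract.
Quotient: 3x - 2, Remainder: 0


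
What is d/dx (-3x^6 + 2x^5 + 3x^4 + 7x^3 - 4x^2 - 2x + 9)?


Apply the power rule term by term:
  d/dx(-3x^6) = -18x^5
  d/dx(2x^5) = 10x^4
  d/dx(3x^4) = 12x^3
  d/dx(7x^3) = 21x^2
  d/dx(-4x^2) = -8x
  d/dx(-2x) = -2
  d/dx(9) = 0
p'(x) = -18x^5 + 10x^4 + 12x^3 + 21x^2 - 8x - 2


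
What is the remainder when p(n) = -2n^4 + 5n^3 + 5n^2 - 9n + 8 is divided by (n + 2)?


By the Remainder Theorem, the remainder equals p(-2):
  -2*(-2)^4 = -32
  5*(-2)^3 = -40
  5*(-2)^2 = 20
  -9*(-2)^1 = 18
  constant: 8
Sum: -32 - 40 + 20 + 18 + 8 = -26


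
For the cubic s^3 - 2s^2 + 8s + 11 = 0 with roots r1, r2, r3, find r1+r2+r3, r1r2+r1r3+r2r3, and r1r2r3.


Monic cubic s^3+bs^2+cs+d=0: sum=-b, pairwise sum=c, product=-d.
b=-2, c=8, d=11
r1+r2+r3 = 2
r1r2+r1r3+r2r3 = 8
r1r2r3 = -11


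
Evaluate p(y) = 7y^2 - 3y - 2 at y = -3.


Using direct substitution:
  7 * (-3)^2 = 63
  -3 * (-3)^1 = 9
  constant: -2
Sum = 63 + 9 - 2 = 70


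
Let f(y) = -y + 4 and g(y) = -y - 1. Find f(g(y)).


Substitute g(y) into f:
f(g(y)) = -1*(-y - 1) + 4
Expand and combine: y + 5


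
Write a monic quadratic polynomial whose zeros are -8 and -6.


p(y) = (y + 8)(y + 6)
Expand: y^2 + 14y + 48


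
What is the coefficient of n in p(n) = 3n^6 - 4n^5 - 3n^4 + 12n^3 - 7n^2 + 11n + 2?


Read off the coefficient of n: 11


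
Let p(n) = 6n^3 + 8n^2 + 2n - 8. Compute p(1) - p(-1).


p(1) = 8
p(-1) = -8
p(1) - p(-1) = 8 + 8 = 16


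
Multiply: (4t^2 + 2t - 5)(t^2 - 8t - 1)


Distribute each term of the first polynomial:
  (4t^2)(t^2 - 8t - 1) = 4t^4 - 32t^3 - 4t^2
  (2t)(t^2 - 8t - 1) = 2t^3 - 16t^2 - 2t
  (-5)(t^2 - 8t - 1) = -5t^2 + 40t + 5
Sum: 4t^4 - 30t^3 - 25t^2 + 38t + 5


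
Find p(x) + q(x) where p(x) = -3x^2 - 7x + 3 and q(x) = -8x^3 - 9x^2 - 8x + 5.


Align terms by degree and add:
  -3x^2 - 7x + 3
  -8x^3 - 9x^2 - 8x + 5
= -8x^3 - 12x^2 - 15x + 8


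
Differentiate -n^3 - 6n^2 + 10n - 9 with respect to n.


Apply the power rule term by term:
  d/dn(-n^3) = -3n^2
  d/dn(-6n^2) = -12n
  d/dn(10n) = 10
  d/dn(-9) = 0
p'(n) = -3n^2 - 12n + 10


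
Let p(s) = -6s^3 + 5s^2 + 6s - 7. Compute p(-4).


Using direct substitution:
  -6 * (-4)^3 = 384
  5 * (-4)^2 = 80
  6 * (-4)^1 = -24
  constant: -7
Sum = 384 + 80 - 24 - 7 = 433


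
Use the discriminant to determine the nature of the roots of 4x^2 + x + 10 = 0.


D = b^2 - 4ac = (1)^2 - 4(4)(10) = 1 - 160 = -159
Since D < 0: two complex conjugate roots (no real roots)


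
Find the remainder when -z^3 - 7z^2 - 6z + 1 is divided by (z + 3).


By the Remainder Theorem, the remainder equals p(-3):
  -1*(-3)^3 = 27
  -7*(-3)^2 = -63
  -6*(-3)^1 = 18
  constant: 1
Sum: 27 - 63 + 18 + 1 = -17


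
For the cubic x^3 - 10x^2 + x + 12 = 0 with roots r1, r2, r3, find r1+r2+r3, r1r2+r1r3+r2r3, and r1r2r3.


Monic cubic x^3+bx^2+cx+d=0: sum=-b, pairwise sum=c, product=-d.
b=-10, c=1, d=12
r1+r2+r3 = 10
r1r2+r1r3+r2r3 = 1
r1r2r3 = -12


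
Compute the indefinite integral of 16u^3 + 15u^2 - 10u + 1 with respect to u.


Reverse power rule on each term:
  ∫ 16u^3 du = 4u^4
  ∫ 15u^2 du = 5u^3
  ∫ -10u du = -5u^2
  ∫ 1 du = u
F(u) = 4u^4 + 5u^3 - 5u^2 + u + C


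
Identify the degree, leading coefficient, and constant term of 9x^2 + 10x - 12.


Highest power of x is 2, with coefficient 9. Constant term is -12.
Degree = 2, leading coefficient = 9, constant term = -12


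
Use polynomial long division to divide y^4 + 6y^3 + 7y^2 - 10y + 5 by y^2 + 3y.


(y^4 + 6y^3 + 7y^2 - 10y + 5) / (y^2 + 3y)
Step 1: y^2 * (y^2 + 3y) = y^4 + 3y^3; subtract.
Step 2: 3y * (y^2 + 3y) = 3y^3 + 9y^2; subtract.
Step 3: -2 * (y^2 + 3y) = -2y^2 - 6y; subtract.
Quotient: y^2 + 3y - 2, Remainder: -4y + 5


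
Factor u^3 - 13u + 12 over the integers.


Try integer roots (divisors of 12). u=-4: p(-4)=0.
Divide out (u + 4): quotient is u^2 - 4u + 3.
Factor the quadratic: (u - 1)(u - 3)
Result: (u + 4)(u - 1)(u - 3)


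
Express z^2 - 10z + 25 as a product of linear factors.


Roots satisfy r1 + r2 = -b/a = 10 and r1*r2 = c/a = 25.
So r1 = 5, r2 = 5.
z^2 - 10z + 25 = (z - r1)(z - r2) = (z - 5)(z - 5)


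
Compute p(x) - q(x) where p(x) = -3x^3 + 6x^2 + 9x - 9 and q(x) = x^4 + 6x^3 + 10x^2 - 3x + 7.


Distribute the minus sign:
  (-3x^3 + 6x^2 + 9x - 9)
- (x^4 + 6x^3 + 10x^2 - 3x + 7)
Negate second polynomial: -x^4 - 6x^3 - 10x^2 + 3x - 7
Add: -x^4 - 9x^3 - 4x^2 + 12x - 16


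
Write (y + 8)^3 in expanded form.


Expand (y + 8)^3 by repeated multiplication:
  (y + 8)^2 = y^2 + 16y + 64
= y^3 + 24y^2 + 192y + 512


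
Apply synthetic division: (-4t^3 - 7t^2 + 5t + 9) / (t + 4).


Synthetic division with c = -4. Coefficients: -4, -7, 5, 9
Bring down -4.
  -4 * -4 = 16; 16 - 7 = 9
  9 * -4 = -36; -36 + 5 = -31
  -31 * -4 = 124; 124 + 9 = 133
Quotient: -4t^2 + 9t - 31, Remainder: 133


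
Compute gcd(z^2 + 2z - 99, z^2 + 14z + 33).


Factor each:
  z^2 + 2z - 99 = (z + 11)(z - 9)
  z^2 + 14z + 33 = (z + 11)(z + 3)
Common monic factor: z + 11


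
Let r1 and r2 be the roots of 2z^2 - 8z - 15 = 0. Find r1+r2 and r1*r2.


For az^2+bz+c=0: sum = -b/a, product = c/a.
a=2, b=-8, c=-15
Sum = -(-8)/2 = 4
Product = (-15)/2 = -15/2


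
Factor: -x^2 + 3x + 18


Roots satisfy r1 + r2 = -b/a = 3 and r1*r2 = c/a = -18.
So r1 = -3, r2 = 6.
-x^2 + 3x + 18 = -(x - r1)(x - r2) = -(x + 3)(x - 6)


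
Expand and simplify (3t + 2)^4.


Expand (3t + 2)^4 by repeated multiplication:
  (3t + 2)^2 = 9t^2 + 12t + 4
  (3t + 2)^3 = 27t^3 + 54t^2 + 36t + 8
= 81t^4 + 216t^3 + 216t^2 + 96t + 16


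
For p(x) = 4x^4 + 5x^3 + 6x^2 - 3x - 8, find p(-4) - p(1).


p(-4) = 804
p(1) = 4
p(-4) - p(1) = 804 - 4 = 800


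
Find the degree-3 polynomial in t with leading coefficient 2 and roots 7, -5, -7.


p(t) = 2(t - 7)(t + 5)(t + 7)
Expand: 2t^3 + 10t^2 - 98t - 490


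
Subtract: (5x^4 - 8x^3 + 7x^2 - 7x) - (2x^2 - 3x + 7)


Distribute the minus sign:
  (5x^4 - 8x^3 + 7x^2 - 7x)
- (2x^2 - 3x + 7)
Negate second polynomial: -2x^2 + 3x - 7
Add: 5x^4 - 8x^3 + 5x^2 - 4x - 7


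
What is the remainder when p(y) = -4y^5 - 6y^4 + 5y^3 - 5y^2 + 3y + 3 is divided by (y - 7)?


By the Remainder Theorem, the remainder equals p(7):
  -4*(7)^5 = -67228
  -6*(7)^4 = -14406
  5*(7)^3 = 1715
  -5*(7)^2 = -245
  3*(7)^1 = 21
  constant: 3
Sum: -67228 - 14406 + 1715 - 245 + 21 + 3 = -80140


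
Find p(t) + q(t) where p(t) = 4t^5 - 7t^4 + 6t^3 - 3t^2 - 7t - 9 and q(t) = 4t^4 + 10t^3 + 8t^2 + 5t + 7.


Align terms by degree and add:
  4t^5 - 7t^4 + 6t^3 - 3t^2 - 7t - 9
+ 4t^4 + 10t^3 + 8t^2 + 5t + 7
= 4t^5 - 3t^4 + 16t^3 + 5t^2 - 2t - 2


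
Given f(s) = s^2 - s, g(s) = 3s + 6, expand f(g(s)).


Substitute g(s) into f:
f(g(s)) = 1*(3s + 6)^2 + (-1)*(3s + 6)
(3s + 6)^2 = 9s^2 + 36s + 36
Expand and combine: 9s^2 + 33s + 30


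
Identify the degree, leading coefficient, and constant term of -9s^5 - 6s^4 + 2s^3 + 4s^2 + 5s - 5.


Highest power of s is 5, with coefficient -9. Constant term is -5.
Degree = 5, leading coefficient = -9, constant term = -5


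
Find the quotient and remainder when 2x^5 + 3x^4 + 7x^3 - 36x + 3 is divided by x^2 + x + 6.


(2x^5 + 3x^4 + 7x^3 - 36x + 3) / (x^2 + x + 6)
Step 1: 2x^3 * (x^2 + x + 6) = 2x^5 + 2x^4 + 12x^3; subtract.
Step 2: x^2 * (x^2 + x + 6) = x^4 + x^3 + 6x^2; subtract.
Step 3: -6x * (x^2 + x + 6) = -6x^3 - 6x^2 - 36x; subtract.
Step 4: 0 * (x^2 + x + 6) = 0; subtract.
Quotient: 2x^3 + x^2 - 6x, Remainder: 3


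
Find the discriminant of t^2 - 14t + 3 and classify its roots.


D = b^2 - 4ac = (-14)^2 - 4(1)(3) = 196 - 12 = 184
Since D > 0: two distinct irrational roots


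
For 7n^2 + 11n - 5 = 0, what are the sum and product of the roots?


For an^2+bn+c=0: sum = -b/a, product = c/a.
a=7, b=11, c=-5
Sum = -(11)/7 = -11/7
Product = (-5)/7 = -5/7


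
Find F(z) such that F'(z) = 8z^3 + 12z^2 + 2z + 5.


Reverse power rule on each term:
  ∫ 8z^3 dz = 2z^4
  ∫ 12z^2 dz = 4z^3
  ∫ 2z dz = z^2
  ∫ 5 dz = 5z
F(z) = 2z^4 + 4z^3 + z^2 + 5z + C


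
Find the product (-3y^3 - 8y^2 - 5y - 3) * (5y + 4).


Distribute each term of the first polynomial:
  (-3y^3)(5y + 4) = -15y^4 - 12y^3
  (-8y^2)(5y + 4) = -40y^3 - 32y^2
  (-5y)(5y + 4) = -25y^2 - 20y
  (-3)(5y + 4) = -15y - 12
Sum: -15y^4 - 52y^3 - 57y^2 - 35y - 12


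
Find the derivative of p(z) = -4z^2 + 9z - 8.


Apply the power rule term by term:
  d/dz(-4z^2) = -8z
  d/dz(9z) = 9
  d/dz(-8) = 0
p'(z) = -8z + 9


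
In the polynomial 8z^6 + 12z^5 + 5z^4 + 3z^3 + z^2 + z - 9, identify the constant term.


Read off the constant term: -9


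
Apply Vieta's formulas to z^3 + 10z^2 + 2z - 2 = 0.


Monic cubic z^3+bz^2+cz+d=0: sum=-b, pairwise sum=c, product=-d.
b=10, c=2, d=-2
r1+r2+r3 = -10
r1r2+r1r3+r2r3 = 2
r1r2r3 = 2


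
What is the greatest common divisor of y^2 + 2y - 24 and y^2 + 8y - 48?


Factor each:
  y^2 + 2y - 24 = (y - 4)(y + 6)
  y^2 + 8y - 48 = (y - 4)(y + 12)
Common monic factor: y - 4
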